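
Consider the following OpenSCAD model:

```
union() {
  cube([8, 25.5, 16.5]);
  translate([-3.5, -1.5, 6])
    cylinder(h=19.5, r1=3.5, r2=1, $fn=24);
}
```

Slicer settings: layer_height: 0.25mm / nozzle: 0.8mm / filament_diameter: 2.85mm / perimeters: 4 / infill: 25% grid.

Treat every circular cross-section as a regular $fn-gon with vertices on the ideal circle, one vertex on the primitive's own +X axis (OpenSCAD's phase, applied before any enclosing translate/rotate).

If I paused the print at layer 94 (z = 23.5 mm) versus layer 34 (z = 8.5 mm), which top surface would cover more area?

Layer 94 (z = 23.5): the cube does not reach this height (z outside [0, 16.5]); the cone at (-3.5, -1.5) (r1=3.5→r2=1) has section circumradius 1.256 here — a regular 24-gon (area = (24/2)·1.256²·sin(360°/24) = 4.90 mm²); Merging all regions: only the cone at (-3.5, -1.5) is present, so the union is just that shape — area = 4.90 mm². So its area = 4.90 mm². Layer 34 (z = 8.5): the 8×25.5 cube contributes its full rectangle (area 204.00 mm²); the cone at (-3.5, -1.5): at t=0.128 of its height the radius interpolates to r₁+(r₂−r₁)t = 3.179, giving a regular 24-gon of that circumradius (area = (24/2)·3.179²·sin(360°/24) = 31.40 mm²); Merging all regions: the 2 present regions are separate (no shared area or edge), so areas and boundary lengths simply add and each stays a separate island — area = 235.40 mm². So its area = 235.40 mm². Layer 34 is larger (235.40 vs 4.90 mm²).

layer 34 (z = 8.5 mm)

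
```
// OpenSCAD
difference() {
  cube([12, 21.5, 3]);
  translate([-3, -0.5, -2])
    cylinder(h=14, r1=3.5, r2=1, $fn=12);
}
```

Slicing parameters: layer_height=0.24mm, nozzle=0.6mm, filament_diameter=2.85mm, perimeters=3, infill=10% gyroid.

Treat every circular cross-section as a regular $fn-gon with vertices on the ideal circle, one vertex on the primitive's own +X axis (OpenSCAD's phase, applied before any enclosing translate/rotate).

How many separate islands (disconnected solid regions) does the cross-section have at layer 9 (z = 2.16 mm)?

At z = 2.16 mm: the cube (footprint 12×21.5) is included at this height; the cone at (-3, -0.5) contributes a regular 12-gon of circumradius 2.757 (interpolated between r1=3.5 and r2=1 at t=0.297); Taking the first minus the rest: starting from the 12×21.5 cube, the cone at (-3, -0.5) misses the remaining region (no effect) — 1 connected region. Overall, the cross-section is a single solid region. Island count = 1.

1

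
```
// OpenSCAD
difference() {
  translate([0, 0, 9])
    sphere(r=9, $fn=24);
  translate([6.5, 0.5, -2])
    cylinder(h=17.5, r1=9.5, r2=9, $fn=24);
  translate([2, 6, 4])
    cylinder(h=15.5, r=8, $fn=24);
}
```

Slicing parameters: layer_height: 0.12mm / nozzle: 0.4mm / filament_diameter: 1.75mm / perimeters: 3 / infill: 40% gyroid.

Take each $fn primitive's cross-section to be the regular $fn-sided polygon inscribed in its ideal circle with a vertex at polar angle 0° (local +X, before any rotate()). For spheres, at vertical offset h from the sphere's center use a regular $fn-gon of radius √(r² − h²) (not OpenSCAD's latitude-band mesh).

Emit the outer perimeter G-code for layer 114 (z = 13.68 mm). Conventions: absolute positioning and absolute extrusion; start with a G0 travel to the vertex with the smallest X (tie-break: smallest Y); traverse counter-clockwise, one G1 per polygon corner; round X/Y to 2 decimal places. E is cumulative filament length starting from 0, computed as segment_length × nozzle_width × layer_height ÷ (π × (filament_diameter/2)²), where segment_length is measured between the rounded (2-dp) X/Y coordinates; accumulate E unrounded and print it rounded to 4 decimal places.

G0 X-7.69 Y0.00 Z13.68
G1 X-7.43 Y-1.99 E0.0401
G1 X-6.66 Y-3.84 E0.0800
G1 X-5.44 Y-5.44 E0.1202
G1 X-3.84 Y-6.66 E0.1603
G1 X-1.99 Y-7.43 E0.2003
G1 X0.00 Y-7.69 E0.2404
G1 X1.99 Y-7.43 E0.2804
G1 X2.09 Y-7.39 E0.2826
G1 X1.97 Y-7.34 E0.2852
G1 X0.10 Y-5.90 E0.3323
G1 X-1.34 Y-4.03 E0.3794
G1 X-2.24 Y-1.84 E0.4266
G1 X-2.40 Y-0.62 E0.4512
G1 X-3.66 Y0.34 E0.4828
G1 X-4.93 Y2.00 E0.5245
G1 X-5.73 Y3.93 E0.5662
G1 X-5.85 Y4.89 E0.5855
G1 X-6.66 Y3.84 E0.6120
G1 X-7.43 Y1.99 E0.6520
G1 X-7.69 Y0.00 E0.6920

At z = 13.68 mm: the r=9 sphere slices to a regular 24-gon of circumradius 7.687 (√(r²−h²) with h=4.68 from center); the cone at (6.5, 0.5) contributes a regular 24-gon of circumradius 9.052 (interpolated between r1=9.5 and r2=9 at t=0.896); the r=8 cylinder at (2, 6) gives a regular 24-gon of circumradius 8 (constant along its height); Subtracting the remaining from the first: starting from the r=9 sphere, the cone at (6.5, 0.5) partially overlaps it — only the 110.82 mm² overlap (of its 254.49 mm²) is removed, clipping the outline; the r=8 cylinder at (2, 6) partially overlaps it — only the 24.07 mm² overlap (of its 198.77 mm²) is removed, clipping the outline — 1 connected region. The outline is a single polygon with 20 vertices. Extrusion per mm of travel: 0.4 × 0.12 / (π × 0.875²) = 0.019956. Accumulating E over each segment gives final E = 0.6920.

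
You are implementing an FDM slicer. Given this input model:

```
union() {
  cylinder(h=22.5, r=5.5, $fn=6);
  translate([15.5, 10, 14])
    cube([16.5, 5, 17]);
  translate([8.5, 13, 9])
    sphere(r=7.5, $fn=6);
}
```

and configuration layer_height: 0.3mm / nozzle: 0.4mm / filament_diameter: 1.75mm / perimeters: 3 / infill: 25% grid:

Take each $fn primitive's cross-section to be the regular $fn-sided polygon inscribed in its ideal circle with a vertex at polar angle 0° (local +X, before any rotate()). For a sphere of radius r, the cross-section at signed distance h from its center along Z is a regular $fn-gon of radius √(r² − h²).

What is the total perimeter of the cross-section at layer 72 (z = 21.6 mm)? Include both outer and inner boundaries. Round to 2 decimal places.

At z = 21.6 mm: the r=5.5 cylinder gives a regular 6-gon of circumradius 5.5 (constant along its height) (perimeter = 2·6·5.500·sin(180°/6) = 33.00 mm); the cube at (15.5, 10) is present — its section is the full 16.5×5 rectangle (perimeter 43.00 mm); the sphere at (8.5, 13) is absent (|z−center|=12.600 > r=7.5); Taking the union: the 2 present regions are separate (no shared area or edge), so areas and boundary lengths simply add and each stays a separate island — boundary = 76.00 mm. Overall, the cross-section has 2 separate islands. Total boundary length (outer) = 76.00 mm.

76.00 mm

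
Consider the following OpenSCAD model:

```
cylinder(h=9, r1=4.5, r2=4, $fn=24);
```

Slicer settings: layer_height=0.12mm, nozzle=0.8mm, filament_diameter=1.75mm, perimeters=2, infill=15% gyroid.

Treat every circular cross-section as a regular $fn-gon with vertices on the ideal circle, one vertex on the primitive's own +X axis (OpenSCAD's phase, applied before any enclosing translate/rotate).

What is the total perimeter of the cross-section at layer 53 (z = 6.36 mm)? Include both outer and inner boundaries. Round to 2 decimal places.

25.98 mm

At z = 6.36 mm: the cone: at t=0.707 of its height the radius interpolates to r₁+(r₂−r₁)t = 4.147, giving a regular 24-gon of that circumradius (perimeter = 2·24·4.147·sin(180°/24) = 25.98 mm). Overall, the cross-section is a single solid region. Total boundary length (outer) = 25.98 mm.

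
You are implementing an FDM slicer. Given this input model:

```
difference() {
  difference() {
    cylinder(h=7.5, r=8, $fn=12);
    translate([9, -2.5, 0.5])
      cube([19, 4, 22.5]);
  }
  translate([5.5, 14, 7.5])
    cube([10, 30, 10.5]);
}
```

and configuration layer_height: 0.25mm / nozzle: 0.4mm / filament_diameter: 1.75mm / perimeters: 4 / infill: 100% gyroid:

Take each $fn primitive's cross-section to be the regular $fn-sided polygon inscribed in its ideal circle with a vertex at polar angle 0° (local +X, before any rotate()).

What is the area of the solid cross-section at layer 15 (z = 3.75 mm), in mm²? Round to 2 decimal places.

192.00 mm²

At z = 3.75 mm: the cylinder: section is a regular 12-gon, circumradius r=8 (area = (12/2)·8.000²·sin(360°/12) = 192.00 mm²); the cube at (9, -2.5) is present — its section is the full 19×4 rectangle (area 76.00 mm²); After the difference (first − rest): starting from the r=8 cylinder (192.00 mm²), the 19×4 cube at (9, -2.5) misses the remaining region (no effect) — area = 192.00 mm²; the cube at (5.5, 14) is absent (z outside [7.5, 18]); After the difference (first − rest): none of the subtracted shapes is present at this height, so the result so far is unchanged — area = 192.00 mm². Overall, the cross-section is a single solid region. Net area = 192.00 mm².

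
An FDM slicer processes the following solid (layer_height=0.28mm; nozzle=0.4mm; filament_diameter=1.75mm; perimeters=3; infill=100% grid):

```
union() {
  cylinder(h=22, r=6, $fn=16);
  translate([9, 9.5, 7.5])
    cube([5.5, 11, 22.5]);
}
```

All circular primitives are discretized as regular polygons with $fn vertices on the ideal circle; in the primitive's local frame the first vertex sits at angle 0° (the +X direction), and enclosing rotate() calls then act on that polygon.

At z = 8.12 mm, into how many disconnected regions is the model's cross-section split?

At z = 8.12 mm: the r=6 cylinder contributes a regular 16-gon of circumradius 6; the cube at (9, 9.5) (footprint 5.5×11) is included at this height; Combining (union): the 2 present regions are separate (no shared area or edge), so areas and boundary lengths simply add and each stays a separate island — 2 connected regions. The result has 2 disconnected regions.

2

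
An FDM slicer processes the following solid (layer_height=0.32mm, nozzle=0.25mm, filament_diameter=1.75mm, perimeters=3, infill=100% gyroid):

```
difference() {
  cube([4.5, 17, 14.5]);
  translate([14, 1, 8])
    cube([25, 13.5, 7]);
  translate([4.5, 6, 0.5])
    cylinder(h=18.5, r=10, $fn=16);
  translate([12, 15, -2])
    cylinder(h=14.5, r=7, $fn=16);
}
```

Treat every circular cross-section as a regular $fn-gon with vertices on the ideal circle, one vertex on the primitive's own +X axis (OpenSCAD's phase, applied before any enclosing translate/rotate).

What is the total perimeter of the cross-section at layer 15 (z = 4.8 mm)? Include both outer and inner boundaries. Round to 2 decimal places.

12.42 mm

At z = 4.8 mm: the cube (footprint 4.5×17) is included at this height (perimeter 43.00 mm); the cube at (14, 1) does not reach this height (z outside [8, 15]); the r=10 cylinder at (4.5, 6) contributes a regular 16-gon of circumradius 10 (perimeter = 2·16·10.000·sin(180°/16) = 62.43 mm); the r=7 cylinder at (12, 15) contributes a regular 16-gon of circumradius 7 (perimeter = 2·16·7.000·sin(180°/16) = 43.70 mm); After the difference (first − rest): starting from the 4.5×17 cube, the r=10 cylinder at (4.5, 6) partially overlaps it — only the 69.88 mm² overlap (of its 306.15 mm²) is removed, clipping the outline; the r=7 cylinder at (12, 15) misses the remaining region (no effect) — boundary = 12.42 mm. Overall, the cross-section is a single solid region. Total boundary length (outer) = 12.42 mm.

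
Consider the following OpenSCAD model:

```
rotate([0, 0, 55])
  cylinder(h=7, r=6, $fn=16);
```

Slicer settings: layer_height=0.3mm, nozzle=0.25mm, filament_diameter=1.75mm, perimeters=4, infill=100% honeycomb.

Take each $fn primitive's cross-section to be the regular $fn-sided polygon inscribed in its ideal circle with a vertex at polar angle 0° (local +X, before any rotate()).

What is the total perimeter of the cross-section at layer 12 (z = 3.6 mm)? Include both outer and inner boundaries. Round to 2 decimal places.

37.46 mm

At z = 3.6 mm: the cylinder: section is a regular 16-gon, circumradius r=6 (perimeter = 2·16·6.000·sin(180°/16) = 37.46 mm); (whole slice rotated 55° about Z — lengths, areas and connectivity unchanged). Overall, the cross-section is a single solid region. Total boundary length (outer) = 37.46 mm.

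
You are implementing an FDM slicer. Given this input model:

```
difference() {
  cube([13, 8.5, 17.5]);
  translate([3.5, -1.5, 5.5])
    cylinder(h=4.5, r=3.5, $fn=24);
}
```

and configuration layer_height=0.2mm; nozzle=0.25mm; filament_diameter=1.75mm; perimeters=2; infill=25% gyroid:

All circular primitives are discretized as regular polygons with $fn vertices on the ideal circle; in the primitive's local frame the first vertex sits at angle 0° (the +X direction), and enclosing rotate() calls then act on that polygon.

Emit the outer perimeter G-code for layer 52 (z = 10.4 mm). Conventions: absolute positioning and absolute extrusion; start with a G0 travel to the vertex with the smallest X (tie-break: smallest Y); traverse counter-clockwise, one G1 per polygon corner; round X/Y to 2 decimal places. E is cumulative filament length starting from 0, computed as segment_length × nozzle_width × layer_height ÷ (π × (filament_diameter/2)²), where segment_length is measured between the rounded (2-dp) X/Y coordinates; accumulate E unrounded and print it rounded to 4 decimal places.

At z = 10.4 mm: the 13×8.5 cube contributes its full rectangle; the cylinder at (3.5, -1.5) is absent (z outside [5.5, 10]); Taking the first minus the rest: none of the subtracted shapes is present at this height, so the 13×8.5 cube is unchanged — 1 connected region. The outline is a single polygon with 4 vertices. Extrusion per mm of travel: 0.25 × 0.2 / (π × 0.875²) = 0.020788. Accumulating E over each segment gives final E = 0.8939.

G0 X0.00 Y0.00 Z10.40
G1 X13.00 Y0.00 E0.2702
G1 X13.00 Y8.50 E0.4469
G1 X0.00 Y8.50 E0.7172
G1 X0.00 Y0.00 E0.8939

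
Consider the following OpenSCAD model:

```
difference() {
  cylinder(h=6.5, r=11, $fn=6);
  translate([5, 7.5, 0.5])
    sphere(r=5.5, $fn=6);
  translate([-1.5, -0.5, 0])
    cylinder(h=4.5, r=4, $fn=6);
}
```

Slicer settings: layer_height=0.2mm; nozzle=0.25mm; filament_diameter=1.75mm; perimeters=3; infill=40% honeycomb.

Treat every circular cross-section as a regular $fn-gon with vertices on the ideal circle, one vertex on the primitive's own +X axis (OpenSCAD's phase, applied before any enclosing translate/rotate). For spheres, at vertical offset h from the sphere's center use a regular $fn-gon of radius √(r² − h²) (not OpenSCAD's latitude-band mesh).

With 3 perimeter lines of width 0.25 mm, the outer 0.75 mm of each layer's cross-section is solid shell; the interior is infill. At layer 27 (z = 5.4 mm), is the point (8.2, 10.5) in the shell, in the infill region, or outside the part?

At z = 5.4 mm: the r=11 cylinder gives a regular 6-gon of circumradius 11 (constant along its height); the r=5.5 sphere at (5, 7.5) slices to a regular 6-gon of circumradius 2.498 (√(r²−h²) with h=4.9 from center); the cylinder at (-1.5, -0.5) is not intersected at this z (z outside [0, 4.5]); After the difference (first − rest): starting from the r=11 cylinder, the r=5.5 sphere at (5, 7.5) partially overlaps it — only the 13.88 mm² overlap (of its 16.21 mm²) is removed, clipping the outline — 1 connected region. Overall, the cross-section is a single solid region. The nearest boundary edge runs (6.25, 5.34)→(7.08, 6.78); distance from the point to it = 3.88 mm. The point is not inside any of the regions above, so it lies outside the cross-section (3.88 mm from the nearest boundary).

outside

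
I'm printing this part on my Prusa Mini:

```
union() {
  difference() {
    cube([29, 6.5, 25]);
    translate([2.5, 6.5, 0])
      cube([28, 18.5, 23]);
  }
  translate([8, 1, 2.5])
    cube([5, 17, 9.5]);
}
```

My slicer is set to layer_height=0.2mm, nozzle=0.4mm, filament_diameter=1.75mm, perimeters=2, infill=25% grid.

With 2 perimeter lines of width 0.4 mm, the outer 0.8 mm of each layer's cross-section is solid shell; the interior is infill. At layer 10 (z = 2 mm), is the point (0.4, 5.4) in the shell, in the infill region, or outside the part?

shell

At z = 2 mm: the cube is present — its section is the full 29×6.5 rectangle; the cube at (2.5, 6.5) (footprint 28×18.5) is included at this height; Subtracting the remaining from the first: starting from the 29×6.5 cube, the 28×18.5 cube at (2.5, 6.5) misses the remaining region (no effect) — 1 connected region; the cube at (8, 1) is not intersected at this z (z outside [2.5, 12]); Combining (union): only the result so far is present, so the union is just that shape — 1 connected region. Overall, the cross-section is a single solid region. The nearest boundary edge runs (0.00, 0.00)→(0.00, 6.50); distance from the point to it = 0.40 mm. The point is inside the cross-section, 0.40 mm from the nearest boundary — within the 0.8 mm shell band (2 × 0.4).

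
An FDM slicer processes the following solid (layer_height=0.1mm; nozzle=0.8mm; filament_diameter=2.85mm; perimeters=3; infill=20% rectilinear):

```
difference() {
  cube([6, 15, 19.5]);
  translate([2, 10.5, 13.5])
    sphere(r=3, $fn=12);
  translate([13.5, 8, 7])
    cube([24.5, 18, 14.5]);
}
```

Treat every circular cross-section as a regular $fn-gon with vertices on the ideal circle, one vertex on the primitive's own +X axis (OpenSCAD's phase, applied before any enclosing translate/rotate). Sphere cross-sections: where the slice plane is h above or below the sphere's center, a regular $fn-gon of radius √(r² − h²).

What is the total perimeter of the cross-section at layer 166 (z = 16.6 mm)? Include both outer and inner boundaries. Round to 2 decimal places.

42.00 mm

At z = 16.6 mm: the cube is present — its section is the full 6×15 rectangle (perimeter 42.00 mm); the sphere at (2, 10.5) is absent (|z−center|=3.100 > r=3); the cube at (13.5, 8) (footprint 24.5×18) is included at this height (perimeter 85.00 mm); After the difference (first − rest): starting from the 6×15 cube, the 24.5×18 cube at (13.5, 8) misses the remaining region (no effect) — boundary = 42.00 mm. Overall, the cross-section is a single solid region. Total boundary length (outer) = 42.00 mm.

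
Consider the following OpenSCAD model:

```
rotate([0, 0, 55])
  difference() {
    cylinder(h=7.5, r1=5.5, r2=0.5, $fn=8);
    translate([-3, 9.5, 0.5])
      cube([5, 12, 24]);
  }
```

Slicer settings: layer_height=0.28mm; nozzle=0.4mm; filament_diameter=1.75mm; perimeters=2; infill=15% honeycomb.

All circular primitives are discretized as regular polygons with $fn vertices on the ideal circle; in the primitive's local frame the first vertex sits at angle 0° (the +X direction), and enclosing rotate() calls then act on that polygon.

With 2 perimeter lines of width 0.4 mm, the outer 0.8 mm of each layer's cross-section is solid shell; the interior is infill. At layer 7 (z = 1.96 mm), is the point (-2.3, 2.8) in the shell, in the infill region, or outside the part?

At z = 1.96 mm: the cone: at t=0.261 of its height the radius interpolates to r₁+(r₂−r₁)t = 4.193, giving a regular 8-gon of that circumradius; the 5×12 cube at (-3, 9.5) contributes its full rectangle; Subtracting the remaining from the first: starting from the cone, the 5×12 cube at (-3, 9.5) misses the remaining region (no effect) — 1 connected region; (whole slice rotated 55° about Z — lengths, areas and connectivity unchanged). Overall, the cross-section is a single solid region. Undo the 55° rotation: the query point maps to (0.974, 3.490) in the un-rotated model frame. The nearest boundary edge runs (0.00, 4.19)→(2.97, 2.97); distance from the point to it = 0.28 mm. The point is inside the cross-section, 0.28 mm from the nearest boundary — within the 0.8 mm shell band (2 × 0.4).

shell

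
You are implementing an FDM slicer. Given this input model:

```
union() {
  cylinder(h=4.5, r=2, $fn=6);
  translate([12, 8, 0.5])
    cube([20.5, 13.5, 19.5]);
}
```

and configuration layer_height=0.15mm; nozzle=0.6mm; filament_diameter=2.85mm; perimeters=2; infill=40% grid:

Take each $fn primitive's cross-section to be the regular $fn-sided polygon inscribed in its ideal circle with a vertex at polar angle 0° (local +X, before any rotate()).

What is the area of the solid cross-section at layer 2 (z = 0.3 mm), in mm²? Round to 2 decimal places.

10.39 mm²

At z = 0.3 mm: the cylinder: section is a regular 6-gon, circumradius r=2 (area = (6/2)·2.000²·sin(360°/6) = 10.39 mm²); the cube at (12, 8) is absent (z outside [0.5, 20]); Taking the union: only the r=2 cylinder is present, so the union is just that shape — area = 10.39 mm². Overall, the cross-section is a single solid region. Net area = 10.39 mm².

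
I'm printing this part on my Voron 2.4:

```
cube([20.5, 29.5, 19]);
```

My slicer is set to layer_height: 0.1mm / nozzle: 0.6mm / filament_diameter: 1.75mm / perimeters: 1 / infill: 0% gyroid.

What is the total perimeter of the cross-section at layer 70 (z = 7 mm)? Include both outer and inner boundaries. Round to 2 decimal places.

At z = 7 mm: the cube (footprint 20.5×29.5) is included at this height (perimeter 100.00 mm). Overall, the cross-section is a single solid region. Total boundary length (outer) = 100.00 mm.

100.00 mm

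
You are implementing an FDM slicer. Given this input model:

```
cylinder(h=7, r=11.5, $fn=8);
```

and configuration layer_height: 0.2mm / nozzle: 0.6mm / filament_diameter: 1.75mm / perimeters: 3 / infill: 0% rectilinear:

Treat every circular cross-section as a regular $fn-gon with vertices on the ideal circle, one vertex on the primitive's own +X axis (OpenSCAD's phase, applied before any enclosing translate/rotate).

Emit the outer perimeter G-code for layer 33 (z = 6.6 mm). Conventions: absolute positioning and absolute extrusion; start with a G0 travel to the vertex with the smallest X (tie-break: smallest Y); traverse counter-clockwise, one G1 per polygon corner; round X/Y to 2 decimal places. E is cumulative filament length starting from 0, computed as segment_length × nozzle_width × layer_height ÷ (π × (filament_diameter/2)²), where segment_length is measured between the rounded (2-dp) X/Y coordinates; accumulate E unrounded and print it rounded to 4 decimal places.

G0 X-11.50 Y0.00 Z6.60
G1 X-8.13 Y-8.13 E0.4391
G1 X0.00 Y-11.50 E0.8781
G1 X8.13 Y-8.13 E1.3172
G1 X11.50 Y0.00 E1.7563
G1 X8.13 Y8.13 E2.1954
G1 X0.00 Y11.50 E2.6344
G1 X-8.13 Y8.13 E3.0735
G1 X-11.50 Y0.00 E3.5126

At z = 6.6 mm: the r=11.5 cylinder contributes a regular 8-gon of circumradius 11.5. The outline is a single polygon with 8 vertices. Extrusion per mm of travel: 0.6 × 0.2 / (π × 0.875²) = 0.049890. Accumulating E over each segment gives final E = 3.5126.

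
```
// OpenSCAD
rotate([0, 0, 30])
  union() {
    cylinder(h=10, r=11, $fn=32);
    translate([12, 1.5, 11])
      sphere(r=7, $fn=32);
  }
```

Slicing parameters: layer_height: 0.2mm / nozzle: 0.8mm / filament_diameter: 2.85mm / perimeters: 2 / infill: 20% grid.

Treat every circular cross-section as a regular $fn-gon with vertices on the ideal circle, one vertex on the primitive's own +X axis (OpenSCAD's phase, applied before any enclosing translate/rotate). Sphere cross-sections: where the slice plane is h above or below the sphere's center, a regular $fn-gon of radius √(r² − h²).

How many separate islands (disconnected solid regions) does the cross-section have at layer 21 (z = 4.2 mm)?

1

At z = 4.2 mm: the r=11 cylinder gives a regular 32-gon of circumradius 11 (constant along its height); the r=7 sphere at (12, 1.5) contributes a regular 32-gon of circumradius √(7²−6.8²) = 1.661; Taking the union: the regions partially overlap (shared area 0.83 mm²), so overlapping operands fuse into one piece — 1 connected region; (whole slice rotated 30° about Z — lengths, areas and connectivity unchanged). Overall, the cross-section is a single solid region. Island count = 1.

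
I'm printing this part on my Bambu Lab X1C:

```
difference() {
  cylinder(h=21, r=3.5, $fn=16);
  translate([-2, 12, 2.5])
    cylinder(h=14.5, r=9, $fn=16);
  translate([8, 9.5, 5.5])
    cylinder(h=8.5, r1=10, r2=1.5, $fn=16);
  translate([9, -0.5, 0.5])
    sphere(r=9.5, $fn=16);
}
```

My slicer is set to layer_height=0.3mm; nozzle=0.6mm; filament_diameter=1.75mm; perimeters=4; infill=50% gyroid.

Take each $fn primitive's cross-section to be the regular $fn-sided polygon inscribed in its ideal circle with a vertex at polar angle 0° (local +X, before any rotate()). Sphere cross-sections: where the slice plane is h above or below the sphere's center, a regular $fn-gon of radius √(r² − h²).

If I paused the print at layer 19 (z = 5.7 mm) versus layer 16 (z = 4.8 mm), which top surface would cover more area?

Layer 19 (z = 5.7): the r=3.5 cylinder gives a regular 16-gon of circumradius 3.5 (constant along its height) (area = (16/2)·3.500²·sin(360°/16) = 37.50 mm²); the cylinder at (-2, 12): section is a regular 16-gon, circumradius r=9 (area = (16/2)·9.000²·sin(360°/16) = 247.98 mm²); the cone at (8, 9.5): at t=0.024 of its height the radius interpolates to r₁+(r₂−r₁)t = 9.800, giving a regular 16-gon of that circumradius (area = (16/2)·9.800²·sin(360°/16) = 294.02 mm²); the r=9.5 sphere at (9, -0.5) slices to a regular 16-gon of circumradius 7.950 (√(r²−h²) with h=5.2 from center) (area = (16/2)·7.950²·sin(360°/16) = 193.52 mm²); After the difference (first − rest): starting from the r=3.5 cylinder (37.50 mm²), the r=9 cylinder at (-2, 12) partially overlaps it — only the 0.16 mm² overlap (of its 247.98 mm²) is removed, clipping the outline; the cone at (8, 9.5) partially overlaps it — only the 1.77 mm² overlap (of its 294.02 mm²) is removed, clipping the outline; the r=9.5 sphere at (9, -0.5) partially overlaps it — only the 8.47 mm² overlap (of its 193.52 mm²) is removed, clipping the outline — area = 27.10 mm². So its area = 27.10 mm². Layer 16 (z = 4.8): the r=3.5 cylinder contributes a regular 16-gon of circumradius 3.5 (area = (16/2)·3.500²·sin(360°/16) = 37.50 mm²); the cylinder at (-2, 12): section is a regular 16-gon, circumradius r=9 (area = (16/2)·9.000²·sin(360°/16) = 247.98 mm²); the cone at (8, 9.5) is not intersected at this z (z outside [5.5, 14]); the sphere at (9, -0.5): section is a regular 16-gon, circumradius = √(r²−h²) = √(9.5²−4.3²) = 8.471 (area = (16/2)·8.471²·sin(360°/16) = 219.69 mm²); After the difference (first − rest): starting from the r=3.5 cylinder (37.50 mm²), the r=9 cylinder at (-2, 12) partially overlaps it — only the 0.16 mm² overlap (of its 247.98 mm²) is removed, clipping the outline; the r=9.5 sphere at (9, -0.5) partially overlaps it — only the 12.80 mm² overlap (of its 219.69 mm²) is removed, clipping the outline — area = 24.54 mm². So its area = 24.54 mm². Layer 19 is larger (27.10 vs 24.54 mm²).

layer 19 (z = 5.7 mm)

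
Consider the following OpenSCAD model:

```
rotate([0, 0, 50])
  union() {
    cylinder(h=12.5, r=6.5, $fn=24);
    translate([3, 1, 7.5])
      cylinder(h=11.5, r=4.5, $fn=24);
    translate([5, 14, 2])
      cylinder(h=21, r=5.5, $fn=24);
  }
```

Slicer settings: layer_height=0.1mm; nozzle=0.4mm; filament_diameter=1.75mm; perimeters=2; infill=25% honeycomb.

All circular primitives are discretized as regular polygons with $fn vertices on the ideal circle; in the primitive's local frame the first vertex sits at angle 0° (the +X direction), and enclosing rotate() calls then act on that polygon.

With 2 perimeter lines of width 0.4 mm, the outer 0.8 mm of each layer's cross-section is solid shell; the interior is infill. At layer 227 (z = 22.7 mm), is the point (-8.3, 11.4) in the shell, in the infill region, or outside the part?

At z = 22.7 mm: the cylinder is not intersected at this z (z outside [0, 12.5]); the cylinder at (3, 1) is absent (z outside [7.5, 19]); the r=5.5 cylinder at (5, 14) contributes a regular 24-gon of circumradius 5.5; Merging all regions: only the r=5.5 cylinder at (5, 14) is present, so the union is just that shape — 1 connected region; (rotated 50° about Z; rotation is an isometry so areas/perimeters/island counts are preserved). Overall, the cross-section is a single solid region. Undo the 50° rotation: the query point maps to (3.398, 13.686) in the un-rotated model frame. The nearest boundary edge runs (-0.50, 14.00)→(-0.31, 12.58); distance from the point to it = 3.82 mm. The point is inside the cross-section and 3.82 mm from the nearest boundary — more than the 0.8 mm shell width (2 × 0.4), so it's in the infill interior.

infill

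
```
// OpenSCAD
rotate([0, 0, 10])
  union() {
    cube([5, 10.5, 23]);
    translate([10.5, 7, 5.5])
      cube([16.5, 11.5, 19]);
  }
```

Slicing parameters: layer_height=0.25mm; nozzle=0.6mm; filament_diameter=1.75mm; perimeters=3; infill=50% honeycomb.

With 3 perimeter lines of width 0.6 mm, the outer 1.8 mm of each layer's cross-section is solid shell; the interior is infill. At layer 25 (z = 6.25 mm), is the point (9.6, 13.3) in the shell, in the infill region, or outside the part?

At z = 6.25 mm: the cube is present — its section is the full 5×10.5 rectangle; the 16.5×11.5 cube at (10.5, 7) contributes its full rectangle; Combining (union): the 2 present regions are separate (no shared area or edge), so areas and boundary lengths simply add and each stays a separate island — 2 connected regions; (whole slice rotated 10° about Z — lengths, areas and connectivity unchanged). Overall, the cross-section has 2 separate islands. Undo the 10° rotation: the query point maps to (11.764, 11.431) in the un-rotated model frame. The nearest boundary edge runs (10.50, 7.00)→(10.50, 18.50); distance from the point to it = 1.26 mm. (Shell/infill is judged within the island containing the point — the largest one.) The point is inside the cross-section, 1.26 mm from the nearest boundary — within the 1.8 mm shell band (3 × 0.6).

shell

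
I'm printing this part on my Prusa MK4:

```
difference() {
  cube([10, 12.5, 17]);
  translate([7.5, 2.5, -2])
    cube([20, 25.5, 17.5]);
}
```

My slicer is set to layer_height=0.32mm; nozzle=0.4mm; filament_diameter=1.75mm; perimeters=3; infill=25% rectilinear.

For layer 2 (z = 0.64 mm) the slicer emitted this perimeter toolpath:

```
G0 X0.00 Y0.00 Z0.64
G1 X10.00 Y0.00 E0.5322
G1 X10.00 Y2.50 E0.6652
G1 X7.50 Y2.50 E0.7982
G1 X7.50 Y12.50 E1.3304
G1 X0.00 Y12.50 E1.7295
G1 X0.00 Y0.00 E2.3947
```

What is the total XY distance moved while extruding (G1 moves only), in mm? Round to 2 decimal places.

45.00 mm

Sum the Euclidean lengths of each G1 segment: total = 45.00 mm.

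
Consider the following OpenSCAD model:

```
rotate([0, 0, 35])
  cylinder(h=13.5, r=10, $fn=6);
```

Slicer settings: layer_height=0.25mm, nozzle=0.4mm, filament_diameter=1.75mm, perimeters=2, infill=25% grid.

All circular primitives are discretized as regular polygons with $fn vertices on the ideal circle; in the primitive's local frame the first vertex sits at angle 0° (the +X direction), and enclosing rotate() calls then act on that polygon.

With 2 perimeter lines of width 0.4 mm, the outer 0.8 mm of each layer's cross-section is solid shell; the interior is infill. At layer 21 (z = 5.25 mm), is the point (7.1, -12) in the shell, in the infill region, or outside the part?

At z = 5.25 mm: the r=10 cylinder gives a regular 6-gon of circumradius 10 (constant along its height); (rotated 35° about Z; rotation is an isometry so areas/perimeters/island counts are preserved). Overall, the cross-section is a single solid region. Undo the 35° rotation: the query point maps to (-1.067, -13.902) in the un-rotated model frame. The nearest boundary edge runs (-5.00, -8.66)→(5.00, -8.66); distance from the point to it = 5.24 mm. The point is not inside any of the regions above, so it lies outside the cross-section (5.24 mm from the nearest boundary).

outside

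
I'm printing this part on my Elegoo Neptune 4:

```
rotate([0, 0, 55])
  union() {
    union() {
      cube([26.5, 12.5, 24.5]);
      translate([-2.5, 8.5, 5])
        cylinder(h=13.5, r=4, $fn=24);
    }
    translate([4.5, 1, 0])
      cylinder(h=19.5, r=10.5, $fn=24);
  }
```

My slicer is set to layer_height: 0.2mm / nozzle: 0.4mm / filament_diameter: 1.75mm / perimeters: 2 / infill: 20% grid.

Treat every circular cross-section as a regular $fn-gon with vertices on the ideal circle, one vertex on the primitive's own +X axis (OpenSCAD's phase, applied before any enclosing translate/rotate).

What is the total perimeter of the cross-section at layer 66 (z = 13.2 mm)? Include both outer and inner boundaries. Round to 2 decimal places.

At z = 13.2 mm: the 26.5×12.5 cube contributes its full rectangle (perimeter 78.00 mm); the cylinder at (-2.5, 8.5): section is a regular 24-gon, circumradius r=4 (perimeter = 2·24·4.000·sin(180°/24) = 25.06 mm); Taking the union: the regions partially overlap (shared area 6.36 mm²), so the edge portions inside another operand are dropped and the merged outline is re-measured after clipping — boundary = 89.81 mm; the r=10.5 cylinder at (4.5, 1) gives a regular 24-gon of circumradius 10.5 (constant along its height) (perimeter = 2·24·10.500·sin(180°/24) = 65.79 mm); Merging all regions: the regions partially overlap (shared area 164.40 mm²), so the edge portions inside another operand are dropped and the merged outline is re-measured after clipping — boundary = 100.57 mm; (rotated 55° about Z; rotation is an isometry so areas/perimeters/island counts are preserved). Overall, the cross-section is a single solid region. Total boundary length (outer) = 100.57 mm.

100.57 mm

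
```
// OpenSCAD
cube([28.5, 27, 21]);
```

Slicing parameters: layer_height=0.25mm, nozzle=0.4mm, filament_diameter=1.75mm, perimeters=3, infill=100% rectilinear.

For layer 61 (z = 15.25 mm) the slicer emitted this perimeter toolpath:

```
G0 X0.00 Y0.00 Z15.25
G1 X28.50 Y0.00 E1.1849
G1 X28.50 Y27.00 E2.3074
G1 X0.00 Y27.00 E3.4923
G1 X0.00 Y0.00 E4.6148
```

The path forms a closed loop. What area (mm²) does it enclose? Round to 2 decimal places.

769.50 mm²

Apply the shoelace formula to the sequence of (X, Y) vertices; enclosed area = 769.50 mm².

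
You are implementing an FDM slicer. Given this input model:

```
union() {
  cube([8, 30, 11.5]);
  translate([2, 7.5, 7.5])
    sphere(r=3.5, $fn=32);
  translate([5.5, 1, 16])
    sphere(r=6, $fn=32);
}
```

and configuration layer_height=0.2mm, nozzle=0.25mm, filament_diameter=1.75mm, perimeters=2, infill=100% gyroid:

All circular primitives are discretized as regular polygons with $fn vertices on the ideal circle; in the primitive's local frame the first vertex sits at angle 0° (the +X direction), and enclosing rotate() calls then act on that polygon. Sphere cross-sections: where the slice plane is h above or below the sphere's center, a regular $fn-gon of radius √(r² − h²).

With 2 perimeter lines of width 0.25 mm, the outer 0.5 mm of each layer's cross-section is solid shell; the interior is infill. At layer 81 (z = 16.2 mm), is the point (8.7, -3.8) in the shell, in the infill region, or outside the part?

At z = 16.2 mm: the cube does not reach this height (z outside [0, 11.5]); the sphere at (2, 7.5) does not reach this height (|z−center|=8.700 > r=3.5); the sphere at (5.5, 1): section is a regular 32-gon, circumradius = √(r²−h²) = √(6²−0.2²) = 5.997; Combining (union): only the r=6 sphere at (5.5, 1) is present, so the union is just that shape — 1 connected region. Overall, the cross-section is a single solid region. The nearest boundary edge runs (7.79, -4.54)→(8.83, -3.99); distance from the point to it = 0.23 mm. The point is inside the cross-section, 0.23 mm from the nearest boundary — within the 0.5 mm shell band (2 × 0.25).

shell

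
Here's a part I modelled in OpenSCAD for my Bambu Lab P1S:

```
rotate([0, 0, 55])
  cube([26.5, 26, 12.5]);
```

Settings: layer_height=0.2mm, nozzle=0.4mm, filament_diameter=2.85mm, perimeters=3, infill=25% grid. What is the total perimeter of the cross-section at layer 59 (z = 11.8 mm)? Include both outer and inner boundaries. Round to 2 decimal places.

At z = 11.8 mm: the 26.5×26 cube contributes its full rectangle (perimeter 105.00 mm); (whole slice rotated 55° about Z — lengths, areas and connectivity unchanged). Overall, the cross-section is a single solid region. Total boundary length (outer) = 105.00 mm.

105.00 mm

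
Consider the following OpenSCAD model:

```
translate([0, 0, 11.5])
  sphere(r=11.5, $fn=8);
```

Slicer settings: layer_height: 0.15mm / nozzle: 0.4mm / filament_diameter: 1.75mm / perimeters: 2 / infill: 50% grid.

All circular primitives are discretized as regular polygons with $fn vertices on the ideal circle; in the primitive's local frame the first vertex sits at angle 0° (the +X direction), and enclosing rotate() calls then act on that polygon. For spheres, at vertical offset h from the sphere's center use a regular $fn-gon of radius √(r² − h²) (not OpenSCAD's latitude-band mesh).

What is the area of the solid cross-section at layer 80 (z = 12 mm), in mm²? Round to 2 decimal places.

At z = 12 mm: the sphere: section is a regular 8-gon, circumradius = √(r²−h²) = √(11.5²−0.5²) = 11.489 (area = (8/2)·11.489²·sin(360°/8) = 373.35 mm²). Overall, the cross-section is a single solid region. Net area = 373.35 mm².

373.35 mm²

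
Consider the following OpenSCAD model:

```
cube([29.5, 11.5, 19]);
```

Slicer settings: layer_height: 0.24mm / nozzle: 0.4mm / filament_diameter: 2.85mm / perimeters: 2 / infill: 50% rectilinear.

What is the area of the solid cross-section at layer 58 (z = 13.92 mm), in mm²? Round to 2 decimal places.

At z = 13.92 mm: the cube (footprint 29.5×11.5) is included at this height (area 339.25 mm²). Overall, the cross-section is a single solid region. Net area = 339.25 mm².

339.25 mm²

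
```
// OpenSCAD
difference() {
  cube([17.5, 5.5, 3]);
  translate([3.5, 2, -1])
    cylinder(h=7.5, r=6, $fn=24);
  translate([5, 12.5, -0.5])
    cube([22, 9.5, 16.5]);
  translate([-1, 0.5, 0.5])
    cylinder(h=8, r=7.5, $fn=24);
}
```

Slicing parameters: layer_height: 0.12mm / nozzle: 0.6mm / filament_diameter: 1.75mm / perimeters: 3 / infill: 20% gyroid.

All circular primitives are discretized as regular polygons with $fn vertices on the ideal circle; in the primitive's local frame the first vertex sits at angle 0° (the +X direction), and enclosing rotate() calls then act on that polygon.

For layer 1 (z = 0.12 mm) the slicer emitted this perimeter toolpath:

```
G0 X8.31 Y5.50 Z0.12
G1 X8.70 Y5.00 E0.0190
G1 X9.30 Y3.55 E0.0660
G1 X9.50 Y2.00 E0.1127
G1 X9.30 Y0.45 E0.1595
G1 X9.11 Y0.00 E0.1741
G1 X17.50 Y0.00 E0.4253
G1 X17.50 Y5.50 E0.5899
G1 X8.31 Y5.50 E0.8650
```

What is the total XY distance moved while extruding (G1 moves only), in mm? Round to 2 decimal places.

Sum the Euclidean lengths of each G1 segment: total = 28.90 mm.

28.90 mm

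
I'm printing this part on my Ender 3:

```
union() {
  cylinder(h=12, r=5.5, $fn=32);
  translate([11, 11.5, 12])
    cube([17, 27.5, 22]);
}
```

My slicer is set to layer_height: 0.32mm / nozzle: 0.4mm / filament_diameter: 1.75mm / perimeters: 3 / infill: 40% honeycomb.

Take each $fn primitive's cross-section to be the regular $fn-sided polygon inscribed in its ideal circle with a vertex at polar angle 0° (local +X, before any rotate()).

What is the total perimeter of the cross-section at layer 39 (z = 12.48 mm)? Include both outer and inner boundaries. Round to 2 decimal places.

At z = 12.48 mm: the cylinder does not reach this height (z outside [0, 12]); the cube at (11, 11.5) (footprint 17×27.5) is included at this height (perimeter 89.00 mm); Taking the union: only the 17×27.5 cube at (11, 11.5) is present, so the union is just that shape — boundary = 89.00 mm. Overall, the cross-section is a single solid region. Total boundary length (outer) = 89.00 mm.

89.00 mm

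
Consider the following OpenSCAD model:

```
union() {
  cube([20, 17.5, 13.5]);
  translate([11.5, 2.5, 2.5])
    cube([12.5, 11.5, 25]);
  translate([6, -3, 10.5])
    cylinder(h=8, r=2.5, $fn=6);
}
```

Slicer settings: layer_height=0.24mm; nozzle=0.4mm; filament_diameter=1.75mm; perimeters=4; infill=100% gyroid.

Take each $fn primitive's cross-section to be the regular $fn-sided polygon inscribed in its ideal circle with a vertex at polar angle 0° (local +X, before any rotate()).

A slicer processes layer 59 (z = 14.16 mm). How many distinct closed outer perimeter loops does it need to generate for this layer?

2

At z = 14.16 mm: the cube does not reach this height (z outside [0, 13.5]); the cube at (11.5, 2.5) (footprint 12.5×11.5) is included at this height; the r=2.5 cylinder at (6, -3) gives a regular 6-gon of circumradius 2.5 (constant along its height); Merging all regions: the 2 present regions are separate (no shared area or edge), so areas and boundary lengths simply add and each stays a separate island — 2 connected regions. The result has 2 disconnected regions.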